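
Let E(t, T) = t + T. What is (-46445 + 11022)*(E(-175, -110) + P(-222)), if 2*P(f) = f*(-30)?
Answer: -107863035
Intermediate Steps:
P(f) = -15*f (P(f) = (f*(-30))/2 = (-30*f)/2 = -15*f)
E(t, T) = T + t
(-46445 + 11022)*(E(-175, -110) + P(-222)) = (-46445 + 11022)*((-110 - 175) - 15*(-222)) = -35423*(-285 + 3330) = -35423*3045 = -107863035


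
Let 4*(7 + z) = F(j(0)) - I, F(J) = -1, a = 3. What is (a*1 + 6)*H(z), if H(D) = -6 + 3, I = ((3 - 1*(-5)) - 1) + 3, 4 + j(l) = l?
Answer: -27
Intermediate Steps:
j(l) = -4 + l
I = 10 (I = ((3 + 5) - 1) + 3 = (8 - 1) + 3 = 7 + 3 = 10)
z = -39/4 (z = -7 + (-1 - 1*10)/4 = -7 + (-1 - 10)/4 = -7 + (1/4)*(-11) = -7 - 11/4 = -39/4 ≈ -9.7500)
H(D) = -3
(a*1 + 6)*H(z) = (3*1 + 6)*(-3) = (3 + 6)*(-3) = 9*(-3) = -27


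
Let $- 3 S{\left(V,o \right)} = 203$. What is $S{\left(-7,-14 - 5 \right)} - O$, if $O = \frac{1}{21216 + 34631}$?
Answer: $- \frac{11336944}{167541} \approx -67.667$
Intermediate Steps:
$S{\left(V,o \right)} = - \frac{203}{3}$ ($S{\left(V,o \right)} = \left(- \frac{1}{3}\right) 203 = - \frac{203}{3}$)
$O = \frac{1}{55847} \approx 1.7906 \cdot 10^{-5}$
$S{\left(-7,-14 - 5 \right)} - O = - \frac{203}{3} - \frac{1}{55847} = - \frac{11336944}{167541}$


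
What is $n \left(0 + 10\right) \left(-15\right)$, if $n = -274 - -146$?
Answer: $19200$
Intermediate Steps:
$n = -128$ ($n = -274 + 146 = -128$)
$n \left(0 + 10\right) \left(-15\right) = - 128 \left(0 + 10\right) \left(-15\right) = - 128 \cdot 10 \left(-15\right) = \left(-128\right) \left(-150\right) = 19200$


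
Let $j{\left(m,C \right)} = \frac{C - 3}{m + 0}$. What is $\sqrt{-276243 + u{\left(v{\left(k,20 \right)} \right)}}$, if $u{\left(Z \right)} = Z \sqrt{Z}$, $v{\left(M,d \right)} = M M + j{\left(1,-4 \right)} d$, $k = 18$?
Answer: $\sqrt{-276243 + 368 \sqrt{46}} \approx 523.21 i$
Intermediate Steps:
$j{\left(m,C \right)} = \frac{-3 + C}{m}$
$v{\left(M,d \right)} = M^{2} - 7 d$ ($v{\left(M,d \right)} = M M + \frac{-3 - 4}{1} d = M^{2} + 1 \left(-7\right) d = M^{2} - 7 d$)
$u{\left(Z \right)} = Z^{\frac{3}{2}}$
$\sqrt{-276243 + u{\left(v{\left(k,20 \right)} \right)}} = \sqrt{-276243 + \left(18^{2} - 140\right)^{\frac{3}{2}}} = \sqrt{-276243 + \left(324 - 140\right)^{\frac{3}{2}}} = \sqrt{-276243 + 184^{\frac{3}{2}}} = \sqrt{-276243 + 368 \sqrt{46}}$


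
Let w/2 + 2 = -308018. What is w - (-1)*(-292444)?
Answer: -908484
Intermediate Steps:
w = -616040 (w = -4 + 2*(-308018) = -4 - 616036 = -616040)
w - (-1)*(-292444) = -616040 - (-1)*(-292444) = -616040 - 1*292444 = -616040 - 292444 = -908484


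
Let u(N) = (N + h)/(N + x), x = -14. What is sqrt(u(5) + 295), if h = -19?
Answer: sqrt(2669)/3 ≈ 17.221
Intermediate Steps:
u(N) = (-19 + N)/(-14 + N) (u(N) = (N - 19)/(N - 14) = (-19 + N)/(-14 + N))
sqrt(u(5) + 295) = sqrt((-19 + 5)/(-14 + 5) + 295) = sqrt(-14/(-9) + 295) = sqrt(-1/9*(-14) + 295) = sqrt(14/9 + 295) = sqrt(2669/9) = sqrt(2669)/3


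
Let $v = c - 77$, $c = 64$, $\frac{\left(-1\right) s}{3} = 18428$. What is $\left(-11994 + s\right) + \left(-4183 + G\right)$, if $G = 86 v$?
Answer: $-72579$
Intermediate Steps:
$s = -55284$ ($s = \left(-3\right) 18428 = -55284$)
$v = -13$ ($v = 64 - 77 = -13$)
$G = -1118$ ($G = 86 \left(-13\right) = -1118$)
$\left(-11994 + s\right) + \left(-4183 + G\right) = \left(-11994 - 55284\right) - 5301 = -67278 - 5301 = -72579$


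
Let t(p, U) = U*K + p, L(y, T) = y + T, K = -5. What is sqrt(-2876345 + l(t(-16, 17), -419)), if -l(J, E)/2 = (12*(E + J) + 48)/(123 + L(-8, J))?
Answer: I*sqrt(140897561)/7 ≈ 1695.7*I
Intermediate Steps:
L(y, T) = T + y
t(p, U) = p - 5*U (t(p, U) = U*(-5) + p = -5*U + p = p - 5*U)
l(J, E) = -2*(48 + 12*E + 12*J)/(115 + J) (l(J, E) = -2*(12*(E + J) + 48)/(123 + (J - 8)) = -2*((12*E + 12*J) + 48)/(123 + (-8 + J)) = -2*(48 + 12*E + 12*J)/(115 + J))
sqrt(-2876345 + l(t(-16, 17), -419)) = sqrt(-2876345 + 24*(-4 - 1*(-419) - (-16 - 5*17))/(115 + (-16 - 5*17))) = sqrt(-2876345 + 24*(-4 + 419 - (-16 - 85))/(115 + (-16 - 85))) = sqrt(-2876345 + 24*(-4 + 419 - 1*(-101))/(115 - 101)) = sqrt(-2876345 + 24*(-4 + 419 + 101)/14) = sqrt(-2876345 + 24*(1/14)*516) = sqrt(-2876345 + 6192/7) = sqrt(-20128223/7) = I*sqrt(140897561)/7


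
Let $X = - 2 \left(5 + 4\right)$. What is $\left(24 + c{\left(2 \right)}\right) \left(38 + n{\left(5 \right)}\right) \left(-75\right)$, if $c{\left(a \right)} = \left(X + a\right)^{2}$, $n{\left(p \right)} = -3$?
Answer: $-735000$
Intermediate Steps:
$X = -18$ ($X = \left(-2\right) 9 = -18$)
$c{\left(a \right)} = \left(-18 + a\right)^{2}$
$\left(24 + c{\left(2 \right)}\right) \left(38 + n{\left(5 \right)}\right) \left(-75\right) = \left(24 + \left(-18 + 2\right)^{2}\right) \left(38 - 3\right) \left(-75\right) = \left(24 + \left(-16\right)^{2}\right) 35 \left(-75\right) = \left(24 + 256\right) 35 \left(-75\right) = 280 \cdot 35 \left(-75\right) = 9800 \left(-75\right) = -735000$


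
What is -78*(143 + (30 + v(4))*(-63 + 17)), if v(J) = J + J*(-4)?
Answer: 53430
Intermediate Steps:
v(J) = -3*J (v(J) = J - 4*J = -3*J)
-78*(143 + (30 + v(4))*(-63 + 17)) = -78*(143 + (30 - 3*4)*(-63 + 17)) = -78*(143 + (30 - 12)*(-46)) = -78*(143 + 18*(-46)) = -78*(143 - 828) = -78*(-685) = 53430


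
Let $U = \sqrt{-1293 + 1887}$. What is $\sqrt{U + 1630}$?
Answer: $\sqrt{1630 + 3 \sqrt{66}} \approx 40.674$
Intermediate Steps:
$U = 3 \sqrt{66}$ ($U = \sqrt{594} = 3 \sqrt{66} \approx 24.372$)
$\sqrt{U + 1630} = \sqrt{3 \sqrt{66} + 1630} = \sqrt{1630 + 3 \sqrt{66}}$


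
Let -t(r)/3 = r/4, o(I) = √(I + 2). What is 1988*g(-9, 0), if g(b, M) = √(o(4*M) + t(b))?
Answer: 994*√(27 + 4*√2) ≈ 5680.3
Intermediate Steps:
o(I) = √(2 + I)
t(r) = -3*r/4
g(b, M) = √(√(2 + 4*M) - 3*b/4)
1988*g(-9, 0) = 1988*(√(-3*(-9) + 4*√2*√(1 + 2*0))/2) = 1988*(√(27 + 4*√2*√(1 + 0))/2) = 1988*(√(27 + 4*√2*√1)/2) = 1988*(√(27 + 4*√2*1)/2) = 1988*(√(27 + 4*√2)/2) = 994*√(27 + 4*√2)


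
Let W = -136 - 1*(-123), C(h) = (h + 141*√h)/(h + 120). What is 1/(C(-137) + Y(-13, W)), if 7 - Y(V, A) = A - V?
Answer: 4352/2789233 + 2397*I*√137/2789233 ≈ 0.0015603 + 0.010059*I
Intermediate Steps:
C(h) = (h + 141*√h)/(120 + h)
W = -13 (W = -136 + 123 = -13)
Y(V, A) = 7 + V - A (Y(V, A) = 7 - (A - V) = 7 + (V - A) = 7 + V - A)
1/(C(-137) + Y(-13, W)) = 1/((-137 + 141*√(-137))/(120 - 137) + (7 - 13 - 1*(-13))) = 1/((-137 + 141*(I*√137))/(-17) + (7 - 13 + 13)) = 1/(-(-137 + 141*I*√137)/17 + 7) = 1/((137/17 - 141*I*√137/17) + 7) = 1/(256/17 - 141*I*√137/17)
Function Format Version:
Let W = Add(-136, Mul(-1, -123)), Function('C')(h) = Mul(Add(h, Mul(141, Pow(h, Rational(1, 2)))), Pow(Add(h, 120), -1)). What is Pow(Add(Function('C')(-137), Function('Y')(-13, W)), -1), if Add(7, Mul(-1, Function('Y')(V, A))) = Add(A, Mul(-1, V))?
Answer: Add(Rational(4352, 2789233), Mul(Rational(2397, 2789233), I, Pow(137, Rational(1, 2)))) ≈ Add(0.0015603, Mul(0.010059, I))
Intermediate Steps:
Function('C')(h) = Mul(Pow(Add(120, h), -1), Add(h, Mul(141, Pow(h, Rational(1, 2))))) (Function('C')(h) = Mul(Add(h, Mul(141, Pow(h, Rational(1, 2)))), Pow(Add(120, h), -1)) = Mul(Pow(Add(120, h), -1), Add(h, Mul(141, Pow(h, Rational(1, 2))))))
W = -13 (W = Add(-136, 123) = -13)
Function('Y')(V, A) = Add(7, V, Mul(-1, A)) (Function('Y')(V, A) = Add(7, Mul(-1, Add(A, Mul(-1, V)))) = Add(7, Add(V, Mul(-1, A))) = Add(7, V, Mul(-1, A)))
Pow(Add(Function('C')(-137), Function('Y')(-13, W)), -1) = Pow(Add(Mul(Pow(Add(120, -137), -1), Add(-137, Mul(141, Pow(-137, Rational(1, 2))))), Add(7, -13, Mul(-1, -13))), -1) = Pow(Add(Mul(Pow(-17, -1), Add(-137, Mul(141, Mul(I, Pow(137, Rational(1, 2)))))), Add(7, -13, 13)), -1) = Pow(Add(Mul(Rational(-1, 17), Add(-137, Mul(141, I, Pow(137, Rational(1, 2))))), 7), -1) = Pow(Add(Add(Rational(137, 17), Mul(Rational(-141, 17), I, Pow(137, Rational(1, 2)))), 7), -1) = Pow(Add(Rational(256, 17), Mul(Rational(-141, 17), I, Pow(137, Rational(1, 2)))), -1)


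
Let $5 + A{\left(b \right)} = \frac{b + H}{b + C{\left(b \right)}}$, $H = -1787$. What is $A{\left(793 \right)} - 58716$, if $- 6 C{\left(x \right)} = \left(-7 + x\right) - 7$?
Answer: $- \frac{233656823}{3979} \approx -58723.0$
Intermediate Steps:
$C{\left(x \right)} = \frac{7}{3} - \frac{x}{6}$ ($C{\left(x \right)} = - \frac{\left(-7 + x\right) - 7}{6} = - \frac{-14 + x}{6} = \frac{7}{3} - \frac{x}{6}$)
$A{\left(b \right)} = -5 + \frac{-1787 + b}{\frac{7}{3} + \frac{5 b}{6}}$ ($A{\left(b \right)} = -5 + \frac{b - 1787}{b - \left(- \frac{7}{3} + \frac{b}{6}\right)} = -5 + \frac{-1787 + b}{\frac{7}{3} + \frac{5 b}{6}}$)
$A{\left(793 \right)} - 58716 = \frac{19 \left(-568 - 793\right)}{14 + 5 \cdot 793} - 58716 = \frac{19 \left(-568 - 793\right)}{14 + 3965} - 58716 = 19 \cdot \frac{1}{3979} \left(-1361\right) - 58716 = - \frac{25859}{3979} - 58716 = - \frac{233656823}{3979}$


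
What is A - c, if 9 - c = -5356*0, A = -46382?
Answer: -46391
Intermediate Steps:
c = 9 (c = 9 - (-5356)*0 = 9 - 1*0 = 9 + 0 = 9)
A - c = -46382 - 1*9 = -46382 - 9 = -46391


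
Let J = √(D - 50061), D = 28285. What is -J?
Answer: -4*I*√1361 ≈ -147.57*I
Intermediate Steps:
J = 4*I*√1361 (J = √(28285 - 50061) = √(-21776) = 4*I*√1361 ≈ 147.57*I)
-J = -4*I*√1361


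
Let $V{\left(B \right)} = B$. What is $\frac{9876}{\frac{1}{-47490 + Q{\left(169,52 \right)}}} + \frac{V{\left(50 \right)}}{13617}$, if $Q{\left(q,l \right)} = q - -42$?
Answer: $- \frac{6358150460218}{13617} \approx -4.6693 \cdot 10^{8}$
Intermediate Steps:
$Q{\left(q,l \right)} = 42 + q$ ($Q{\left(q,l \right)} = q + 42 = 42 + q$)
$\frac{9876}{\frac{1}{-47490 + Q{\left(169,52 \right)}}} + \frac{V{\left(50 \right)}}{13617} = \frac{9876}{\frac{1}{-47490 + \left(42 + 169\right)}} + \frac{50}{13617} = \frac{9876}{\frac{1}{-47490 + 211}} + 50 \cdot \frac{1}{13617} = \frac{9876}{\frac{1}{-47279}} + \frac{50}{13617} = \frac{9876}{- \frac{1}{47279}} + \frac{50}{13617} = 9876 \left(-47279\right) + \frac{50}{13617} = -466927404 + \frac{50}{13617} = - \frac{6358150460218}{13617}$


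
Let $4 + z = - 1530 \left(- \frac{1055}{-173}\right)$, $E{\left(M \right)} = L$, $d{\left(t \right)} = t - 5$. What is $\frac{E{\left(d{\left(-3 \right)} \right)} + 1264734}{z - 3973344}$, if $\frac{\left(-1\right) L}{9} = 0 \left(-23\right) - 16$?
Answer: $- \frac{109411947}{344501677} \approx -0.3176$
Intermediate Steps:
$d{\left(t \right)} = -5 + t$
$L = 144$ ($L = - 9 \left(0 \left(-23\right) - 16\right) = - 9 \left(0 - 16\right) = \left(-9\right) \left(-16\right) = 144$)
$E{\left(M \right)} = 144$
$z = - \frac{1614842}{173}$ ($z = -4 - 1530 \left(- \frac{1055}{-173}\right) = -4 - 1530 \left(\left(-1055\right) \left(- \frac{1}{173}\right)\right) = -4 - \frac{1614150}{173} = - \frac{1614842}{173} \approx -9334.3$)
$\frac{E{\left(d{\left(-3 \right)} \right)} + 1264734}{z - 3973344} = \frac{144 + 1264734}{- \frac{1614842}{173} - 3973344} = \frac{1264878}{- \frac{689003354}{173}} = 1264878 \left(- \frac{173}{689003354}\right) = - \frac{109411947}{344501677}$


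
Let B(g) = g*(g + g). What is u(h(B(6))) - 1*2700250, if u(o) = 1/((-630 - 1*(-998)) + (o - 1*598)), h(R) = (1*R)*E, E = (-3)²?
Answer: -1128704499/418 ≈ -2.7002e+6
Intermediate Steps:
E = 9
B(g) = 2*g² (B(g) = g*(2*g) = 2*g²)
h(R) = 9*R (h(R) = (1*R)*9 = R*9 = 9*R)
u(o) = 1/(-230 + o) (u(o) = 1/((-630 + 998) + (o - 598)) = 1/(368 + (-598 + o)) = 1/(-230 + o))
u(h(B(6))) - 1*2700250 = 1/(-230 + 9*(2*6²)) - 1*2700250 = 1/(-230 + 9*(2*36)) - 2700250 = 1/(-230 + 9*72) - 2700250 = 1/(-230 + 648) - 2700250 = 1/418 - 2700250 = -1128704499/418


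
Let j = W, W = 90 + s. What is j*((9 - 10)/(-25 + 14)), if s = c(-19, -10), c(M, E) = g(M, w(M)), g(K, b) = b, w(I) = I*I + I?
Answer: 432/11 ≈ 39.273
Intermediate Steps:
w(I) = I + I² (w(I) = I² + I = I + I²)
c(M, E) = M*(1 + M)
s = 342 (s = -19*(1 - 19) = -19*(-18) = 342)
W = 432 (W = 90 + 342 = 432)
j = 432
j*((9 - 10)/(-25 + 14)) = 432*((9 - 10)/(-25 + 14)) = 432*(-1/(-11)) = 432*(-1*(-1/11)) = 432*(1/11) = 432/11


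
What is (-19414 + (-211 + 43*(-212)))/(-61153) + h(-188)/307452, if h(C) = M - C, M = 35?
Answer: 8850115051/18801612156 ≈ 0.47071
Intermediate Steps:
h(C) = 35 - C
(-19414 + (-211 + 43*(-212)))/(-61153) + h(-188)/307452 = (-19414 + (-211 + 43*(-212)))/(-61153) + (35 - 1*(-188))/307452 = (-19414 + (-211 - 9116))*(-1/61153) + (35 + 188)*(1/307452) = (-19414 - 9327)*(-1/61153) + 223*(1/307452) = -28741*(-1/61153) + 223/307452 = 28741/61153 + 223/307452 = 8850115051/18801612156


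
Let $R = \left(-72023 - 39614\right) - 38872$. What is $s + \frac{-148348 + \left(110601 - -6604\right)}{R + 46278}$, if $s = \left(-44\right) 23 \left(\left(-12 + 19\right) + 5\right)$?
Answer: $- \frac{1265750121}{104231} \approx -12144.0$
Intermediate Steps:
$R = -150509$ ($R = -111637 - 38872 = -150509$)
$s = -12144$ ($s = - 1012 \left(7 + 5\right) = \left(-1012\right) 12 = -12144$)
$s + \frac{-148348 + \left(110601 - -6604\right)}{R + 46278} = -12144 + \frac{-148348 + \left(110601 - -6604\right)}{-150509 + 46278} = -12144 + \frac{-148348 + \left(110601 + 6604\right)}{-104231} = -12144 + \left(-148348 + 117205\right) \left(- \frac{1}{104231}\right) = -12144 - - \frac{31143}{104231} = -12144 + \frac{31143}{104231} = - \frac{1265750121}{104231}$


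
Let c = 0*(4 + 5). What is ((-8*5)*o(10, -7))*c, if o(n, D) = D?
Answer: 0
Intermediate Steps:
c = 0 (c = 0*9 = 0)
((-8*5)*o(10, -7))*c = (-8*5*(-7))*0 = -40*(-7)*0 = 280*0 = 0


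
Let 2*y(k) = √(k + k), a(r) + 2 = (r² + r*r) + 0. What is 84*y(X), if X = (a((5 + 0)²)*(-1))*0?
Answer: 0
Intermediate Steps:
a(r) = -2 + 2*r² (a(r) = -2 + ((r² + r*r) + 0) = -2 + ((r² + r²) + 0) = -2 + (2*r² + 0) = -2 + 2*r²)
X = 0 (X = ((-2 + 2*((5 + 0)²)²)*(-1))*0 = ((-2 + 2*(5²)²)*(-1))*0 = ((-2 + 2*25²)*(-1))*0 = ((-2 + 2*625)*(-1))*0 = ((-2 + 1250)*(-1))*0 = (1248*(-1))*0 = -1248*0 = 0)
y(k) = √2*√k/2 (y(k) = √(k + k)/2 = √(2*k)/2 = (√2*√k)/2 = √2*√k/2)
84*y(X) = 84*(√2*√0/2) = 84*((½)*√2*0) = 84*0 = 0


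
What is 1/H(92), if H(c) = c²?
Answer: 1/8464 ≈ 0.00011815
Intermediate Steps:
1/H(92) = 1/(92²) = 1/8464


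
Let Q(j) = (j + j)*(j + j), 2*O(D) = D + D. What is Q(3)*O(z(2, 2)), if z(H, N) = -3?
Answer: -108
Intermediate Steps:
O(D) = D (O(D) = (D + D)/2 = (2*D)/2 = D)
Q(j) = 4*j² (Q(j) = (2*j)*(2*j) = 4*j²)
Q(3)*O(z(2, 2)) = (4*3²)*(-3) = (4*9)*(-3) = 36*(-3) = -108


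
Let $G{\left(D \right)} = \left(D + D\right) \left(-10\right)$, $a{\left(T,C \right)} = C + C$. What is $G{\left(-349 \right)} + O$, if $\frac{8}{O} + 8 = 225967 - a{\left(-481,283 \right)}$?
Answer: $\frac{1573243148}{225393} \approx 6980.0$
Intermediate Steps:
$a{\left(T,C \right)} = 2 C$
$G{\left(D \right)} = - 20 D$ ($G{\left(D \right)} = 2 D \left(-10\right) = - 20 D$)
$O = \frac{8}{225393}$ ($O = \frac{8}{-8 + \left(225967 - 2 \cdot 283\right)} = \frac{8}{-8 + \left(225967 - 566\right)} = \frac{8}{-8 + 225401} = \frac{8}{225393} \approx 3.5494 \cdot 10^{-5}$)
$G{\left(-349 \right)} + O = \left(-20\right) \left(-349\right) + \frac{8}{225393} = 6980 + \frac{8}{225393} = \frac{1573243148}{225393}$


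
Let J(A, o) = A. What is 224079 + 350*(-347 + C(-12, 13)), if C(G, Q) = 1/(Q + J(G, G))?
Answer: 102979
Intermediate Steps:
C(G, Q) = 1/(G + Q) (C(G, Q) = 1/(Q + G) = 1/(G + Q))
224079 + 350*(-347 + C(-12, 13)) = 224079 + 350*(-347 + 1/(-12 + 13)) = 224079 + 350*(-347 + 1/1) = 224079 + 350*(-347 + 1) = 224079 + 350*(-346) = 224079 - 121100 = 102979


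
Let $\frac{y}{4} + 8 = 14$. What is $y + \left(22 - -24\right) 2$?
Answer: $116$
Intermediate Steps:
$y = 24$ ($y = -32 + 4 \cdot 14 = -32 + 56 = 24$)
$y + \left(22 - -24\right) 2 = 24 + \left(22 - -24\right) 2 = 24 + \left(22 + 24\right) 2 = 24 + 46 \cdot 2 = 24 + 92 = 116$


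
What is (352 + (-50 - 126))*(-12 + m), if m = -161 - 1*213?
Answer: -67936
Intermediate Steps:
m = -374 (m = -161 - 213 = -374)
(352 + (-50 - 126))*(-12 + m) = (352 + (-50 - 126))*(-12 - 374) = (352 - 176)*(-386) = 176*(-386) = -67936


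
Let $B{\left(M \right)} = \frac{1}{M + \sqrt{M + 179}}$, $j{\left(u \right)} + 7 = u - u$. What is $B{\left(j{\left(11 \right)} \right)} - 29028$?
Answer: $- \frac{3570437}{123} + \frac{2 \sqrt{43}}{123} \approx -29028.0$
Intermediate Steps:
$j{\left(u \right)} = -7$ ($j{\left(u \right)} = -7 + \left(u - u\right) = -7 + 0 = -7$)
$B{\left(M \right)} = \frac{1}{M + \sqrt{179 + M}}$
$B{\left(j{\left(11 \right)} \right)} - 29028 = \frac{1}{-7 + \sqrt{179 - 7}} - 29028 = \frac{1}{-7 + \sqrt{172}} - 29028 = \frac{1}{-7 + 2 \sqrt{43}} - 29028 = -29028 + \frac{1}{-7 + 2 \sqrt{43}}$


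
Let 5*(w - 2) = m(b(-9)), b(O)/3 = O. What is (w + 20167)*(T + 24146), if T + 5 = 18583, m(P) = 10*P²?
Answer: 923991948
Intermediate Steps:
b(O) = 3*O
w = 1460 (w = 2 + (10*(3*(-9))²)/5 = 2 + (10*(-27)²)/5 = 2 + (10*729)/5 = 2 + (⅕)*7290 = 2 + 1458 = 1460)
T = 18578 (T = -5 + 18583 = 18578)
(w + 20167)*(T + 24146) = (1460 + 20167)*(18578 + 24146) = 21627*42724 = 923991948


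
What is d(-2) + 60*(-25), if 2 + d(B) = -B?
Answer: -1500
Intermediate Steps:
d(B) = -2 - B
d(-2) + 60*(-25) = (-2 - 1*(-2)) + 60*(-25) = (-2 + 2) - 1500 = 0 - 1500 = -1500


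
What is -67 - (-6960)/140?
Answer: -121/7 ≈ -17.286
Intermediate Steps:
-67 - (-6960)/140 = -67 - 87*(-4/7) = -67 + 348/7 = -121/7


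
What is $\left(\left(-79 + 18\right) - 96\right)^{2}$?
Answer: $24649$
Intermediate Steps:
$\left(\left(-79 + 18\right) - 96\right)^{2} = \left(-61 - 96\right)^{2} = \left(-157\right)^{2} = 24649$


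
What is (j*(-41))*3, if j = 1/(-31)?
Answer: 123/31 ≈ 3.9677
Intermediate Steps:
j = -1/31 ≈ -0.032258
(j*(-41))*3 = -1/31*(-41)*3 = (41/31)*3 = 123/31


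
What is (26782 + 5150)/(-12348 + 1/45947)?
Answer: -1467179604/567353555 ≈ -2.5860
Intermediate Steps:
(26782 + 5150)/(-12348 + 1/45947) = 31932/(-12348 + 1/45947) = 31932/(-567353555/45947) = 31932*(-45947/567353555) = -1467179604/567353555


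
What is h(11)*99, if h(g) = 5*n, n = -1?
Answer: -495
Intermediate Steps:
h(g) = -5 (h(g) = 5*(-1) = -5)
h(11)*99 = -5*99 = -495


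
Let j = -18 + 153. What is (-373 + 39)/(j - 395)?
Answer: 167/130 ≈ 1.2846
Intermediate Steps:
j = 135
(-373 + 39)/(j - 395) = (-373 + 39)/(135 - 395) = -334/(-260) = -334*(-1/260) = 167/130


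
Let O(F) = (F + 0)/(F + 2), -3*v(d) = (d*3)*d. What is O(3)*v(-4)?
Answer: -48/5 ≈ -9.6000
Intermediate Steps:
v(d) = -d² (v(d) = -d*3*d/3 = -3*d*d/3 = -d²)
O(F) = F/(2 + F)
O(3)*v(-4) = (3/(2 + 3))*(-1*(-4)²) = (3/5)*(-1*16) = (3*(⅕))*(-16) = (⅗)*(-16) = -48/5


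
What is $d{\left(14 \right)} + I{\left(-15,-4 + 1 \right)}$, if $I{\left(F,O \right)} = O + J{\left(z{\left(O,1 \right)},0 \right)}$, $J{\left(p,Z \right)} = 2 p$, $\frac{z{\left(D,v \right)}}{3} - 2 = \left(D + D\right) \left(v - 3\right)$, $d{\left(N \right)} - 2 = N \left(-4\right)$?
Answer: $27$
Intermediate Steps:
$d{\left(N \right)} = 2 - 4 N$ ($d{\left(N \right)} = 2 + N \left(-4\right) = 2 - 4 N$)
$z{\left(D,v \right)} = 6 + 6 D \left(-3 + v\right)$ ($z{\left(D,v \right)} = 6 + 3 \left(D + D\right) \left(v - 3\right) = 6 + 3 \cdot 2 D \left(-3 + v\right) = 6 + 6 D \left(-3 + v\right)$)
$I{\left(F,O \right)} = 12 - 23 O$ ($I{\left(F,O \right)} = O + 2 \left(6 - 18 O + 6 O 1\right) = O + 2 \left(6 - 18 O + 6 O\right) = O + 2 \left(6 - 12 O\right) = O - \left(-12 + 24 O\right) = 12 - 23 O$)
$d{\left(14 \right)} + I{\left(-15,-4 + 1 \right)} = \left(2 - 56\right) - \left(-12 + 23 \left(-4 + 1\right)\right) = \left(2 - 56\right) + \left(12 - -69\right) = -54 + \left(12 + 69\right) = -54 + 81 = 27$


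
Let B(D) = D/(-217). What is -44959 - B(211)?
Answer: -9755892/217 ≈ -44958.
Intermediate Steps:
B(D) = -D/217 (B(D) = D*(-1/217) = -D/217)
-44959 - B(211) = -44959 - (-1)*211/217 = -44959 - 1*(-211/217) = -44959 + 211/217 = -9755892/217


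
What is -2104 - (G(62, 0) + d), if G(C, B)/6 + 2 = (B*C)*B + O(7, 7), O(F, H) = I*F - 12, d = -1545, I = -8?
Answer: -139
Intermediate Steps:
O(F, H) = -12 - 8*F (O(F, H) = -8*F - 12 = -12 - 8*F)
G(C, B) = -420 + 6*C*B² (G(C, B) = -12 + 6*((B*C)*B + (-12 - 8*7)) = -12 + 6*(C*B² + (-12 - 56)) = -12 + 6*(C*B² - 68) = -12 + 6*(-68 + C*B²) = -12 + (-408 + 6*C*B²) = -420 + 6*C*B²)
-2104 - (G(62, 0) + d) = -2104 - ((-420 + 6*62*0²) - 1545) = -2104 - ((-420 + 6*62*0) - 1545) = -2104 - ((-420 + 0) - 1545) = -2104 - (-420 - 1545) = -2104 - 1*(-1965) = -2104 + 1965 = -139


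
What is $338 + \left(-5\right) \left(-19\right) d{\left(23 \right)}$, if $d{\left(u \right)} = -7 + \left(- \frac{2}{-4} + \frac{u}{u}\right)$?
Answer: $- \frac{369}{2} \approx -184.5$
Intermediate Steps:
$d{\left(u \right)} = - \frac{11}{2}$ ($d{\left(u \right)} = -7 + \left(\left(-2\right) \left(- \frac{1}{4}\right) + 1\right) = -7 + \left(\frac{1}{2} + 1\right) = -7 + \frac{3}{2} = - \frac{11}{2}$)
$338 + \left(-5\right) \left(-19\right) d{\left(23 \right)} = 338 + \left(-5\right) \left(-19\right) \left(- \frac{11}{2}\right) = 338 + 95 \left(- \frac{11}{2}\right) = 338 - \frac{1045}{2} = - \frac{369}{2}$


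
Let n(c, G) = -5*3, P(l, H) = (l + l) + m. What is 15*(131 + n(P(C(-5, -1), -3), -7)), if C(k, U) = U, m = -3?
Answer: 1740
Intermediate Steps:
P(l, H) = -3 + 2*l (P(l, H) = (l + l) - 3 = 2*l - 3 = -3 + 2*l)
n(c, G) = -15
15*(131 + n(P(C(-5, -1), -3), -7)) = 15*(131 - 15) = 15*116 = 1740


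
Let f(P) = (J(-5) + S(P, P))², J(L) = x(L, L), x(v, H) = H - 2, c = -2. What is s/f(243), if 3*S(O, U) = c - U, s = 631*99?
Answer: 562221/70756 ≈ 7.9459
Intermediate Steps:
s = 62469
x(v, H) = -2 + H
J(L) = -2 + L
S(O, U) = -⅔ - U/3 (S(O, U) = (-2 - U)/3 = -⅔ - U/3)
f(P) = (-23/3 - P/3)² (f(P) = ((-2 - 5) + (-⅔ - P/3))² = (-7 + (-⅔ - P/3))² = (-23/3 - P/3)²)
s/f(243) = 62469/(((23 + 243)²/9)) = 62469/(((⅑)*266²)) = 62469/(((⅑)*70756)) = 62469/(70756/9) = 62469*(9/70756) = 562221/70756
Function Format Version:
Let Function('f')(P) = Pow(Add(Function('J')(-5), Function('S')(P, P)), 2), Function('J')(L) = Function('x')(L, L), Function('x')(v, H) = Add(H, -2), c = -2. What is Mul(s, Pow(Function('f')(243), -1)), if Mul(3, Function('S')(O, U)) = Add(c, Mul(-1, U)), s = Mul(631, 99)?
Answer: Rational(562221, 70756) ≈ 7.9459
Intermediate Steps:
s = 62469
Function('x')(v, H) = Add(-2, H)
Function('J')(L) = Add(-2, L)
Function('S')(O, U) = Add(Rational(-2, 3), Mul(Rational(-1, 3), U)) (Function('S')(O, U) = Mul(Rational(1, 3), Add(-2, Mul(-1, U))) = Add(Rational(-2, 3), Mul(Rational(-1, 3), U)))
Function('f')(P) = Pow(Add(Rational(-23, 3), Mul(Rational(-1, 3), P)), 2) (Function('f')(P) = Pow(Add(Add(-2, -5), Add(Rational(-2, 3), Mul(Rational(-1, 3), P))), 2) = Pow(Add(-7, Add(Rational(-2, 3), Mul(Rational(-1, 3), P))), 2) = Pow(Add(Rational(-23, 3), Mul(Rational(-1, 3), P)), 2))
Mul(s, Pow(Function('f')(243), -1)) = Mul(62469, Pow(Mul(Rational(1, 9), Pow(Add(23, 243), 2)), -1)) = Mul(62469, Pow(Mul(Rational(1, 9), Pow(266, 2)), -1)) = Mul(62469, Pow(Mul(Rational(1, 9), 70756), -1)) = Mul(62469, Pow(Rational(70756, 9), -1)) = Mul(62469, Rational(9, 70756)) = Rational(562221, 70756)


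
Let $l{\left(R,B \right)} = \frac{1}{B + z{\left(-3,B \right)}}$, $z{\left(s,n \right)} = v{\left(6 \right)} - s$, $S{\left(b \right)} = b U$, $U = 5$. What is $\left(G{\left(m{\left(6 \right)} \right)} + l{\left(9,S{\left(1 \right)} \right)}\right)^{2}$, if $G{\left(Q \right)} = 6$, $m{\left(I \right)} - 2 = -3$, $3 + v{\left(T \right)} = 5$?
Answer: $\frac{3721}{100} \approx 37.21$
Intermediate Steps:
$v{\left(T \right)} = 2$ ($v{\left(T \right)} = -3 + 5 = 2$)
$m{\left(I \right)} = -1$ ($m{\left(I \right)} = 2 - 3 = -1$)
$S{\left(b \right)} = 5 b$ ($S{\left(b \right)} = b 5 = 5 b$)
$z{\left(s,n \right)} = 2 - s$
$l{\left(R,B \right)} = \frac{1}{5 + B}$ ($l{\left(R,B \right)} = \frac{1}{B + \left(2 - -3\right)} = \frac{1}{B + \left(2 + 3\right)} = \frac{1}{B + 5} = \frac{1}{5 + B}$)
$\left(G{\left(m{\left(6 \right)} \right)} + l{\left(9,S{\left(1 \right)} \right)}\right)^{2} = \left(6 + \frac{1}{5 + 5 \cdot 1}\right)^{2} = \left(6 + \frac{1}{5 + 5}\right)^{2} = \left(6 + \frac{1}{10}\right)^{2} = \left(\frac{61}{10}\right)^{2} = \frac{3721}{100}$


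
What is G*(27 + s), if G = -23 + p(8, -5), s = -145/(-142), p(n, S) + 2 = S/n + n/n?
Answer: -783863/1136 ≈ -690.02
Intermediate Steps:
p(n, S) = -1 + S/n (p(n, S) = -2 + (S/n + n/n) = -2 + (S/n + 1) = -2 + (1 + S/n) = -1 + S/n)
s = 145/142 (s = -145*(-1/142) = 145/142 ≈ 1.0211)
G = -197/8 (G = -23 + (-5 - 1*8)/8 = -23 + (-5 - 8)/8 = -23 + (⅛)*(-13) = -23 - 13/8 = -197/8 ≈ -24.625)
G*(27 + s) = -197*(27 + 145/142)/8 = -197/8*3979/142 = -783863/1136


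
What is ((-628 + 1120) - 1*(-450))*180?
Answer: 169560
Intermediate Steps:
((-628 + 1120) - 1*(-450))*180 = (492 + 450)*180 = 942*180 = 169560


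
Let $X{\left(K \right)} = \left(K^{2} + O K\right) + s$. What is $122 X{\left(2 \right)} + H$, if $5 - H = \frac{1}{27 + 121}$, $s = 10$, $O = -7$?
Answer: $\frac{739}{148} \approx 4.9932$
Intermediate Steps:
$H = \frac{739}{148}$ ($H = 5 - \frac{1}{27 + 121} = 5 - \frac{1}{148} = \frac{739}{148} \approx 4.9932$)
$X{\left(K \right)} = 10 + K^{2} - 7 K$ ($X{\left(K \right)} = \left(K^{2} - 7 K\right) + 10 = 10 + K^{2} - 7 K$)
$122 X{\left(2 \right)} + H = 122 \left(10 + 2^{2} - 14\right) + \frac{739}{148} = 122 \left(10 + 4 - 14\right) + \frac{739}{148} = 122 \cdot 0 + \frac{739}{148} = 0 + \frac{739}{148} = \frac{739}{148}$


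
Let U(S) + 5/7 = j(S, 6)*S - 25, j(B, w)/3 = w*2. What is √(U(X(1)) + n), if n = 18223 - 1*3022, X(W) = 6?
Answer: 3*√83797/7 ≈ 124.06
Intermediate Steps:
j(B, w) = 6*w (j(B, w) = 3*(w*2) = 3*(2*w) = 6*w)
U(S) = -180/7 + 36*S (U(S) = -5/7 + ((6*6)*S - 25) = -5/7 + (36*S - 25) = -5/7 + (-25 + 36*S) = -180/7 + 36*S)
n = 15201 (n = 18223 - 3022 = 15201)
√(U(X(1)) + n) = √((-180/7 + 36*6) + 15201) = √((-180/7 + 216) + 15201) = √(1332/7 + 15201) = √(107739/7) = 3*√83797/7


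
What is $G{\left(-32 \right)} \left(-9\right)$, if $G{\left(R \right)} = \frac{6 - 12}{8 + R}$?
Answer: $- \frac{9}{4} \approx -2.25$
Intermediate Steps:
$G{\left(R \right)} = - \frac{6}{8 + R}$
$G{\left(-32 \right)} \left(-9\right) = - \frac{6}{8 - 32} \left(-9\right) = - \frac{6}{-24} \left(-9\right) = \left(-6\right) \left(- \frac{1}{24}\right) \left(-9\right) = \frac{1}{4} \left(-9\right) = - \frac{9}{4}$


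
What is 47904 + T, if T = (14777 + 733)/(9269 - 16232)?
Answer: 10107274/211 ≈ 47902.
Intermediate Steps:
T = -470/211 (T = 15510/(-6963) = 15510*(-1/6963) = -470/211 ≈ -2.2275)
47904 + T = 47904 - 470/211 = 10107274/211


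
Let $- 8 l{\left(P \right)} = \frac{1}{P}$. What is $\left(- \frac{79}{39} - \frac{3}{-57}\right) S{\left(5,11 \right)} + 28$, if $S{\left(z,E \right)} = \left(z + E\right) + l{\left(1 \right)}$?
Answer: $- \frac{9845}{2964} \approx -3.3215$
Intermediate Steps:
$l{\left(P \right)} = - \frac{1}{8 P}$
$S{\left(z,E \right)} = - \frac{1}{8} + E + z$ ($S{\left(z,E \right)} = \left(z + E\right) - \frac{1}{8 \cdot 1} = \left(E + z\right) - \frac{1}{8} = - \frac{1}{8} + E + z$)
$\left(- \frac{79}{39} - \frac{3}{-57}\right) S{\left(5,11 \right)} + 28 = \left(- \frac{79}{39} - \frac{3}{-57}\right) \left(- \frac{1}{8} + 11 + 5\right) + 28 = \left(\left(-79\right) \frac{1}{39} - - \frac{1}{19}\right) \frac{127}{8} + 28 = \left(- \frac{79}{39} + \frac{1}{19}\right) \frac{127}{8} + 28 = \left(- \frac{1462}{741}\right) \frac{127}{8} + 28 = - \frac{92837}{2964} + 28 = - \frac{9845}{2964}$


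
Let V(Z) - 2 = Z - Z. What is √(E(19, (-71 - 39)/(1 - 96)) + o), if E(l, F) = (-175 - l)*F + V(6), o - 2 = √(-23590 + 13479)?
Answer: √(-79648 + 361*I*√10111)/19 ≈ 3.304 + 15.217*I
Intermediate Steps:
V(Z) = 2 (V(Z) = 2 + (Z - Z) = 2 + 0 = 2)
o = 2 + I*√10111 (o = 2 + √(-23590 + 13479) = 2 + √(-10111) = 2 + I*√10111 ≈ 2.0 + 100.55*I)
E(l, F) = 2 + F*(-175 - l) (E(l, F) = (-175 - l)*F + 2 = F*(-175 - l) + 2 = 2 + F*(-175 - l))
√(E(19, (-71 - 39)/(1 - 96)) + o) = √((2 - 175*(-71 - 39)/(1 - 96) - 1*(-71 - 39)/(1 - 96)*19) + (2 + I*√10111)) = √((2 - (-19250)/(-95) - 1*(-110/(-95))*19) + (2 + I*√10111)) = √((2 - (-19250)*(-1)/95 - 1*(-110*(-1/95))*19) + (2 + I*√10111)) = √((2 - 175*22/19 - 1*22/19*19) + (2 + I*√10111)) = √((2 - 3850/19 - 22) + (2 + I*√10111)) = √(-4230/19 + (2 + I*√10111)) = √(-4192/19 + I*√10111)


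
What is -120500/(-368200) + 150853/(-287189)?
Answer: -29911143/151061414 ≈ -0.19801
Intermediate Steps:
-120500/(-368200) + 150853/(-287189) = -120500*(-1/368200) + 150853*(-1/287189) = 1205/3682 - 150853/287189 = -29911143/151061414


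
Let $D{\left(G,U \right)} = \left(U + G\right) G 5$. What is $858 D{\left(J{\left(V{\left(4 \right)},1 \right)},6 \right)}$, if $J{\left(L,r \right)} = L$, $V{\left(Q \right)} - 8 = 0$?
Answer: $480480$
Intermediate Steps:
$V{\left(Q \right)} = 8$ ($V{\left(Q \right)} = 8 + 0 = 8$)
$D{\left(G,U \right)} = 5 G \left(G + U\right)$ ($D{\left(G,U \right)} = \left(G + U\right) G 5 = G \left(G + U\right) 5 = 5 G \left(G + U\right)$)
$858 D{\left(J{\left(V{\left(4 \right)},1 \right)},6 \right)} = 858 \cdot 5 \cdot 8 \left(8 + 6\right) = 858 \cdot 5 \cdot 8 \cdot 14 = 858 \cdot 560 = 480480$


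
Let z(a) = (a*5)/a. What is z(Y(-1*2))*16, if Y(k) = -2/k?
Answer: 80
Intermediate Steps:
z(a) = 5 (z(a) = (5*a)/a = 5)
z(Y(-1*2))*16 = 5*16 = 80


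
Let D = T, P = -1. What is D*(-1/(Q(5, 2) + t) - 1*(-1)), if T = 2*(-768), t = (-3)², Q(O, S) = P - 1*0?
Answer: -1344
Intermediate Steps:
Q(O, S) = -1 (Q(O, S) = -1 - 1*0 = -1 + 0 = -1)
t = 9
T = -1536
D = -1536
D*(-1/(Q(5, 2) + t) - 1*(-1)) = -1536*(-1/(-1 + 9) - 1*(-1)) = -1536*(-1/8 + 1) = -1536*(-1*⅛ + 1) = -1536*(-⅛ + 1) = -1536*7/8 = -1344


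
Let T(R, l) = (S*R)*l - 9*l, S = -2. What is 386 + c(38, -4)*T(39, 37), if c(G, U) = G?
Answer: -121936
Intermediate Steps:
T(R, l) = -9*l - 2*R*l (T(R, l) = (-2*R)*l - 9*l = -2*R*l - 9*l = -9*l - 2*R*l)
386 + c(38, -4)*T(39, 37) = 386 + 38*(37*(-9 - 2*39)) = 386 + 38*(37*(-9 - 78)) = 386 + 38*(37*(-87)) = 386 + 38*(-3219) = 386 - 122322 = -121936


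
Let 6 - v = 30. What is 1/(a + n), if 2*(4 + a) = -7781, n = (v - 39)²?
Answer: 2/149 ≈ 0.013423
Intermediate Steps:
v = -24 (v = 6 - 1*30 = 6 - 30 = -24)
n = 3969 (n = (-24 - 39)² = (-63)² = 3969)
a = -7789/2 (a = -4 + (½)*(-7781) = -4 - 7781/2 = -7789/2 ≈ -3894.5)
1/(a + n) = 1/(-7789/2 + 3969) = 1/(149/2) = 2/149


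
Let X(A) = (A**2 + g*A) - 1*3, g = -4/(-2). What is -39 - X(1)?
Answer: -39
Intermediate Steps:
g = 2 (g = -4*(-1/2) = 2)
X(A) = -3 + A**2 + 2*A (X(A) = (A**2 + 2*A) - 1*3 = (A**2 + 2*A) - 3 = -3 + A**2 + 2*A)
-39 - X(1) = -39 - (-3 + 1**2 + 2*1) = -39 - (-3 + 1 + 2) = -39 - 1*0 = -39 + 0 = -39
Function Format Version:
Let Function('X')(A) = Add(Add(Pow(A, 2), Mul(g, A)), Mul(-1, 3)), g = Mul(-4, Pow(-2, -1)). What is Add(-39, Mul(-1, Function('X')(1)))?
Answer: -39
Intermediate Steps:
g = 2 (g = Mul(-4, Rational(-1, 2)) = 2)
Function('X')(A) = Add(-3, Pow(A, 2), Mul(2, A)) (Function('X')(A) = Add(Add(Pow(A, 2), Mul(2, A)), Mul(-1, 3)) = Add(Add(Pow(A, 2), Mul(2, A)), -3) = Add(-3, Pow(A, 2), Mul(2, A)))
Add(-39, Mul(-1, Function('X')(1))) = Add(-39, Mul(-1, Add(-3, Pow(1, 2), Mul(2, 1)))) = Add(-39, Mul(-1, Add(-3, 1, 2))) = Add(-39, Mul(-1, 0)) = Add(-39, 0) = -39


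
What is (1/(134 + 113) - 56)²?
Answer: 191296561/61009 ≈ 3135.5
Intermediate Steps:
(1/(134 + 113) - 56)² = (1/247 - 56)² = (-13831/247)² = 191296561/61009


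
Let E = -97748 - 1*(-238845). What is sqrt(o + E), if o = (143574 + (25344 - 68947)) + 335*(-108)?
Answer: 2*sqrt(51222) ≈ 452.65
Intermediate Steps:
E = 141097 (E = -97748 + 238845 = 141097)
o = 63791 (o = (143574 - 43603) - 36180 = 99971 - 36180 = 63791)
sqrt(o + E) = sqrt(63791 + 141097) = sqrt(204888) = 2*sqrt(51222)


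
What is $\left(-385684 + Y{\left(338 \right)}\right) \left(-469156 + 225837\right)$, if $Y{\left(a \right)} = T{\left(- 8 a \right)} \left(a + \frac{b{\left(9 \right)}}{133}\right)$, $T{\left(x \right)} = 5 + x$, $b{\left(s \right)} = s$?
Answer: $\frac{42009295190771}{133} \approx 3.1586 \cdot 10^{11}$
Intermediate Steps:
$Y{\left(a \right)} = \left(5 - 8 a\right) \left(\frac{9}{133} + a\right)$ ($Y{\left(a \right)} = \left(5 - 8 a\right) \left(a + \frac{9}{133}\right) = \left(5 - 8 a\right) \left(\frac{9}{133} + a\right)$)
$\left(-385684 + Y{\left(338 \right)}\right) \left(-469156 + 225837\right) = \left(-385684 + \left(\frac{45}{133} - 8 \cdot 338^{2} + \frac{593}{133} \cdot 338\right)\right) \left(-469156 + 225837\right) = \left(-385684 + \left(\frac{45}{133} - 913952 + \frac{200434}{133}\right)\right) \left(-243319\right) = \left(-385684 - \frac{121355137}{133}\right) \left(-243319\right) = \left(- \frac{172651109}{133}\right) \left(-243319\right) = \frac{42009295190771}{133}$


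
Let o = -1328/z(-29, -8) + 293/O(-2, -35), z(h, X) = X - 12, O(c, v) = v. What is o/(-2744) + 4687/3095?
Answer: 88770707/59448760 ≈ 1.4932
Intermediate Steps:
z(h, X) = -12 + X
o = 2031/35 (o = -1328/(-12 - 8) + 293/(-35) = -1328/(-20) + 293*(-1/35) = -1328*(-1/20) - 293/35 = 332/5 - 293/35 = 2031/35 ≈ 58.029)
o/(-2744) + 4687/3095 = (2031/35)/(-2744) + 4687/3095 = (2031/35)*(-1/2744) + 4687*(1/3095) = -2031/96040 + 4687/3095 = 88770707/59448760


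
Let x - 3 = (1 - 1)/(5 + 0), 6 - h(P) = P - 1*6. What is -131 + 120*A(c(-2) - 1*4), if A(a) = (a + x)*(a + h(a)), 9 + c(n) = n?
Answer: -17411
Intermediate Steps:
h(P) = 12 - P (h(P) = 6 - (P - 1*6) = 6 - (P - 6) = 6 - (-6 + P) = 6 + (6 - P) = 12 - P)
c(n) = -9 + n
x = 3 (x = 3 + (1 - 1)/(5 + 0) = 3 + 0/5 = 3 + 0*(⅕) = 3 + 0 = 3)
A(a) = 36 + 12*a (A(a) = (a + 3)*(a + (12 - a)) = (3 + a)*12 = 36 + 12*a)
-131 + 120*A(c(-2) - 1*4) = -131 + 120*(36 + 12*((-9 - 2) - 1*4)) = -131 + 120*(36 + 12*(-11 - 4)) = -131 + 120*(36 + 12*(-15)) = -131 + 120*(36 - 180) = -131 + 120*(-144) = -131 - 17280 = -17411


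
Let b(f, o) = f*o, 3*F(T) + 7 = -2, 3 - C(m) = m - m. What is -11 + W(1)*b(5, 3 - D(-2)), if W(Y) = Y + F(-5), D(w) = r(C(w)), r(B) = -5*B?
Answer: -191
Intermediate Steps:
C(m) = 3 (C(m) = 3 - (m - m) = 3 - 1*0 = 3 + 0 = 3)
F(T) = -3 (F(T) = -7/3 + (⅓)*(-2) = -7/3 - ⅔ = -3)
D(w) = -15 (D(w) = -5*3 = -15)
W(Y) = -3 + Y (W(Y) = Y - 3 = -3 + Y)
-11 + W(1)*b(5, 3 - D(-2)) = -11 + (-3 + 1)*(5*(3 - 1*(-15))) = -11 - 10*(3 + 15) = -11 - 10*18 = -11 - 2*90 = -11 - 180 = -191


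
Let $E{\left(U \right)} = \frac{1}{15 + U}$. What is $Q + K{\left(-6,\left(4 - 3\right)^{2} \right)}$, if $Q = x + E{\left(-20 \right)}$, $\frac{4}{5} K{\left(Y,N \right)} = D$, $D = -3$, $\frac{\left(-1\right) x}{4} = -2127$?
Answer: $\frac{170081}{20} \approx 8504.0$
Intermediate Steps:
$x = 8508$ ($x = \left(-4\right) \left(-2127\right) = 8508$)
$K{\left(Y,N \right)} = - \frac{15}{4}$ ($K{\left(Y,N \right)} = \frac{5}{4} \left(-3\right) = - \frac{15}{4}$)
$Q = \frac{42539}{5}$ ($Q = 8508 + \frac{1}{15 - 20} = 8508 + \frac{1}{-5} = 8508 - \frac{1}{5} = \frac{42539}{5} \approx 8507.8$)
$Q + K{\left(-6,\left(4 - 3\right)^{2} \right)} = \frac{42539}{5} - \frac{15}{4} = \frac{170081}{20}$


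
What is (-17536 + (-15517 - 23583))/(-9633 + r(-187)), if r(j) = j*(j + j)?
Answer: -56636/60305 ≈ -0.93916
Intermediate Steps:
r(j) = 2*j² (r(j) = j*(2*j) = 2*j²)
(-17536 + (-15517 - 23583))/(-9633 + r(-187)) = (-17536 + (-15517 - 23583))/(-9633 + 2*(-187)²) = (-17536 - 39100)/(-9633 + 2*34969) = -56636/(-9633 + 69938) = -56636/60305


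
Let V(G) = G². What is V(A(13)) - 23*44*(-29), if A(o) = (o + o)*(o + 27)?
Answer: 1110948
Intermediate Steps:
A(o) = 2*o*(27 + o) (A(o) = (2*o)*(27 + o) = 2*o*(27 + o))
V(A(13)) - 23*44*(-29) = (2*13*(27 + 13))² - 23*44*(-29) = (2*13*40)² - 1012*(-29) = 1040² + 29348 = 1081600 + 29348 = 1110948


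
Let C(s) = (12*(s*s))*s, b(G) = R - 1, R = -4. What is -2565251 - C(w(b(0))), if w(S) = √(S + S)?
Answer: -2565251 + 120*I*√10 ≈ -2.5653e+6 + 379.47*I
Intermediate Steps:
b(G) = -5 (b(G) = -4 - 1 = -5)
w(S) = √2*√S (w(S) = √(2*S) = √2*√S)
C(s) = 12*s³ (C(s) = (12*s²)*s = 12*s³)
-2565251 - C(w(b(0))) = -2565251 - 12*(√2*√(-5))³ = -2565251 - 12*(√2*(I*√5))³ = -2565251 - 12*(I*√10)³ = -2565251 - 12*(-10*I*√10) = -2565251 - (-120)*I*√10 = -2565251 + 120*I*√10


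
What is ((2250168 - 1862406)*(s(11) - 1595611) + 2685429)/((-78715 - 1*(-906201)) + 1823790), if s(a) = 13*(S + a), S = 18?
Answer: -618568440879/2651276 ≈ -2.3331e+5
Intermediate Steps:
s(a) = 234 + 13*a (s(a) = 13*(18 + a) = 234 + 13*a)
((2250168 - 1862406)*(s(11) - 1595611) + 2685429)/((-78715 - 1*(-906201)) + 1823790) = ((2250168 - 1862406)*((234 + 13*11) - 1595611) + 2685429)/((-78715 - 1*(-906201)) + 1823790) = (387762*((234 + 143) - 1595611) + 2685429)/((-78715 + 906201) + 1823790) = (387762*(377 - 1595611) + 2685429)/(827486 + 1823790) = (387762*(-1595234) + 2685429)/2651276 = (-618571126308 + 2685429)*(1/2651276) = -618568440879*1/2651276 = -618568440879/2651276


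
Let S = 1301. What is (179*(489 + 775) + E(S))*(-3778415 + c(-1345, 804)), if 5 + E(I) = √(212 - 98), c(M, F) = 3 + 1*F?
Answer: -854687587608 - 3777608*√114 ≈ -8.5473e+11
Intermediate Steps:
c(M, F) = 3 + F
E(I) = -5 + √114 (E(I) = -5 + √(212 - 98) = -5 + √114)
(179*(489 + 775) + E(S))*(-3778415 + c(-1345, 804)) = (179*(489 + 775) + (-5 + √114))*(-3778415 + (3 + 804)) = (179*1264 + (-5 + √114))*(-3778415 + 807) = (226256 + (-5 + √114))*(-3777608) = (226251 + √114)*(-3777608) = -854687587608 - 3777608*√114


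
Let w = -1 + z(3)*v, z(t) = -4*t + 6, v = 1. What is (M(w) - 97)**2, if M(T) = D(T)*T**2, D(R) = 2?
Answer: 1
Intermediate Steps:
z(t) = 6 - 4*t
w = -7 (w = -1 + (6 - 4*3)*1 = -1 + (6 - 12)*1 = -1 - 6*1 = -1 - 6 = -7)
M(T) = 2*T**2
(M(w) - 97)**2 = (2*(-7)**2 - 97)**2 = (2*49 - 97)**2 = (98 - 97)**2 = 1**2 = 1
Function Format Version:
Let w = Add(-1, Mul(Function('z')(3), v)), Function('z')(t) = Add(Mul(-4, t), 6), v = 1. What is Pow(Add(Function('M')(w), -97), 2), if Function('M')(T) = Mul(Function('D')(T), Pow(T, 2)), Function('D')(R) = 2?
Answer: 1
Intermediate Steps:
Function('z')(t) = Add(6, Mul(-4, t))
w = -7 (w = Add(-1, Mul(Add(6, Mul(-4, 3)), 1)) = Add(-1, Mul(Add(6, -12), 1)) = Add(-1, Mul(-6, 1)) = Add(-1, -6) = -7)
Function('M')(T) = Mul(2, Pow(T, 2))
Pow(Add(Function('M')(w), -97), 2) = Pow(Add(Mul(2, Pow(-7, 2)), -97), 2) = Pow(Add(Mul(2, 49), -97), 2) = Pow(Add(98, -97), 2) = Pow(1, 2) = 1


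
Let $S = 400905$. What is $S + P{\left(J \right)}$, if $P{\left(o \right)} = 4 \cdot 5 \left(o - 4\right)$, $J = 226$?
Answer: $405345$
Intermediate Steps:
$P{\left(o \right)} = -80 + 20 o$ ($P{\left(o \right)} = 20 \left(-4 + o\right) = -80 + 20 o$)
$S + P{\left(J \right)} = 400905 + \left(-80 + 20 \cdot 226\right) = 400905 + \left(-80 + 4520\right) = 400905 + 4440 = 405345$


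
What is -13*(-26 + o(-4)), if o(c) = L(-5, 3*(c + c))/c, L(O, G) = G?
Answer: 260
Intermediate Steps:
o(c) = 6 (o(c) = (3*(c + c))/c = (3*(2*c))/c = (6*c)/c = 6)
-13*(-26 + o(-4)) = -13*(-26 + 6) = -13*(-20) = 260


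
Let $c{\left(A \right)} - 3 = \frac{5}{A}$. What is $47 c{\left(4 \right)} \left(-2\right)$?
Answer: $- \frac{799}{2} \approx -399.5$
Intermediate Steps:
$c{\left(A \right)} = 3 + \frac{5}{A}$
$47 c{\left(4 \right)} \left(-2\right) = 47 \left(3 + \frac{5}{4}\right) \left(-2\right) = 47 \cdot \frac{17}{4} \left(-2\right) = \frac{799}{4} \left(-2\right) = - \frac{799}{2}$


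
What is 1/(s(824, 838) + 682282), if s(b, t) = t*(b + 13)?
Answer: 1/1383688 ≈ 7.2271e-7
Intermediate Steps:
s(b, t) = t*(13 + b)
1/(s(824, 838) + 682282) = 1/(838*(13 + 824) + 682282) = 1/(838*837 + 682282) = 1/(701406 + 682282) = 1/1383688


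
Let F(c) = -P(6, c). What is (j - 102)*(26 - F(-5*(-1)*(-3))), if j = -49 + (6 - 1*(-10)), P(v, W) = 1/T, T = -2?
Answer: -6885/2 ≈ -3442.5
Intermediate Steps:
P(v, W) = -½ (P(v, W) = 1/(-2) = -½)
j = -33 (j = -49 + (6 + 10) = -49 + 16 = -33)
F(c) = ½ (F(c) = -1*(-½) = ½)
(j - 102)*(26 - F(-5*(-1)*(-3))) = (-33 - 102)*(26 - 1*½) = -135*(26 - ½) = -135*51/2 = -6885/2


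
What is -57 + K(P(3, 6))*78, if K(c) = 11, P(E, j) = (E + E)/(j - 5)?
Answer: 801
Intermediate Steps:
P(E, j) = 2*E/(-5 + j) (P(E, j) = (2*E)/(-5 + j) = 2*E/(-5 + j))
-57 + K(P(3, 6))*78 = -57 + 11*78 = -57 + 858 = 801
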